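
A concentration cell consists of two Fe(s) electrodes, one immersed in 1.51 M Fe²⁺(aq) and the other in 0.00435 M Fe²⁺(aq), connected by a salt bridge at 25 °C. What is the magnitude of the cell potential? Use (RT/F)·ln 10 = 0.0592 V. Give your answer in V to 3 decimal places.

0.075 V

For a concentration cell E°cell = 0, since both electrodes use the same couple.
The compartment with the higher Fe²⁺(aq) concentration (1.51 M) acts as the cathode; ions are reduced there and produced at the dilute (0.00435 M) anode.
With n = 2, Ecell = −(0.0592/2)·log([dilute]/[conc]) = −(0.0592/2)·log(0.00435/1.51) = +0.075 V.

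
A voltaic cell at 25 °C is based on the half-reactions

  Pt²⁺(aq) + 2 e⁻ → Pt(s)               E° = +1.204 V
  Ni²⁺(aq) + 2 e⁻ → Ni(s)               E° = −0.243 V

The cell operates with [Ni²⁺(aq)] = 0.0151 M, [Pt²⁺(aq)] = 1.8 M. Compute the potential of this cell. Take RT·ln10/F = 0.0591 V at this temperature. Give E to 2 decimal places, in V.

Pt²⁺/Pt is reduced (cathode, E° = +1.204 V) and Ni²⁺/Ni is oxidized (anode).
E°cell = +1.204 − (−0.243) = +1.447 V, with n = 2 electrons transferred.
Balancing gives Pt²⁺(aq) + Ni(s) → Pt(s) + Ni²⁺(aq); hence Q = [Ni²⁺(aq)] / [Pt²⁺(aq)] = 0.00839 (log Q = −2.076).
Applying E = E° − (RT ln10/nF)·log Q gives +1.447 − (0.0591/2)(−2.076) = +1.51 V.

+1.51 V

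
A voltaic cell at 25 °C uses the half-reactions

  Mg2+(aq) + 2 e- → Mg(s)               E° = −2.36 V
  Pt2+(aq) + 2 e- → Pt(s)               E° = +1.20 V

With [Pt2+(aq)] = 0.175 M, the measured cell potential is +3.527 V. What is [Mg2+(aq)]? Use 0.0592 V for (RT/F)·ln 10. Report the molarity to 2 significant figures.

Pt²⁺/Pt is the cathode (higher E°); E°cell = +1.20 − (−2.36) = +3.56 V with n = 2.
Rearranging E = E° − (0.0592/n)·log Q gives log Q = 2(+3.56 − (+3.527))/0.0592 = 1.115.
The balanced reaction is Pt2+(aq) + Mg(s) → Pt(s) + Mg2+(aq), so Q = [Mg2+(aq)] / [Pt2+(aq)].
Isolating [Mg2+(aq)] in Q = 10^{1.115} yields log [Mg2+(aq)] = 0.358, i.e. 2.3 M.

2.3 M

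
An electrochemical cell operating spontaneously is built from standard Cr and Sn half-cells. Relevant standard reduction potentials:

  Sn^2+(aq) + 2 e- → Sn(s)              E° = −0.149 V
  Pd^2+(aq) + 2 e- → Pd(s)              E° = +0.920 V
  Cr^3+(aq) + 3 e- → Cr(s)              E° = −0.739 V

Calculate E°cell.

Of the two couples in this cell, the one with the more positive reduction potential is reduced at the cathode: here that is Sn²⁺/Sn (−0.149 V); Cr³⁺/Cr (−0.739 V) is the anode.
E°cell = E°(cathode) − E°(anode) = −0.149 − (−0.739) = +0.590 V.

+0.590 V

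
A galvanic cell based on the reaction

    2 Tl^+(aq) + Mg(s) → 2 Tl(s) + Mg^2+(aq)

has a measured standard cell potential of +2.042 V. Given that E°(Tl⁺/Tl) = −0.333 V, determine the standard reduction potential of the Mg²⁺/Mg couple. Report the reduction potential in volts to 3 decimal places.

−2.375 V

In the reaction as written the Tl⁺/Tl couple is reduced (cathode) and Mg²⁺/Mg is oxidized (anode), so E°cell = E°(Tl⁺/Tl) − E°(Mg²⁺/Mg).
E°(Mg²⁺/Mg) = E°(cathode) − E°cell = −0.333 − (+2.042) = −2.375 V.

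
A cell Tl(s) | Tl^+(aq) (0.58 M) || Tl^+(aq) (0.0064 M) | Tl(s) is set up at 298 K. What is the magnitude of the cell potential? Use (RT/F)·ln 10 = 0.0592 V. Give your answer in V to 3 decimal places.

For a concentration cell E°cell = 0, since both electrodes use the same couple.
The compartment with the higher Tl^+(aq) concentration (0.58 M) acts as the cathode; ions are reduced there and produced at the dilute (0.0064 M) anode.
With n = 1, Ecell = −(0.0592/1)·log([dilute]/[conc]) = −(0.0592/1)·log(0.0064/0.58) = +0.116 V.

0.116 V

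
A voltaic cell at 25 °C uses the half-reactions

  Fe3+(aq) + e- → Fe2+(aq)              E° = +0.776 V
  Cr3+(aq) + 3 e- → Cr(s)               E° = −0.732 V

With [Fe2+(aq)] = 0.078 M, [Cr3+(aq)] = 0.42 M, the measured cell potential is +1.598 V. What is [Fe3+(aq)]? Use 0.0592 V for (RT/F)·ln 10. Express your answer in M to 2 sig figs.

1.9 M

The Fe³⁺/Fe²⁺ couple has the larger reduction potential, so it is the cathode: E°cell = +0.776 − (−0.732) = +1.508 V and n = 3.
From the Nernst equation, log Q = n(E° − E)/0.0592 = 3·(+1.508 − (+1.598))/0.0592 = −4.561.
Balancing electrons gives 3 Fe3+(aq) + Cr(s) → 3 Fe2+(aq) + Cr3+(aq); thus Q = ([Fe2+(aq)]^3·[Cr3+(aq)]) / [Fe3+(aq)]^3.
Substituting the known concentrations and solving, log [Fe3+(aq)] = 0.287 and [Fe3+(aq)] = 1.9 M.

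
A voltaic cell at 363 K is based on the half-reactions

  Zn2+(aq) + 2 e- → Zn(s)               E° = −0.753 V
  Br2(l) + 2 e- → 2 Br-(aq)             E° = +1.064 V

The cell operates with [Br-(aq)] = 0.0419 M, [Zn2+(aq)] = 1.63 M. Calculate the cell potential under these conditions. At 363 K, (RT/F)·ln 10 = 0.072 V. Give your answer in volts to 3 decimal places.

Since E°(Br₂/Br⁻) > E°(Zn²⁺/Zn), Br₂/Br⁻ serves as the cathode.
E°cell = +1.064 − (−0.753) = +1.817 V, with n = 2 electrons transferred.
The balanced reaction is Br2(l) + Zn(s) → 2 Br-(aq) + Zn2+(aq), so Q = [Br-(aq)]^2·[Zn2+(aq)] = 0.00286 and log Q = −2.543.
By the Nernst equation, E = +1.817 − (0.072/2)·(−2.543) = +1.909 V.

+1.909 V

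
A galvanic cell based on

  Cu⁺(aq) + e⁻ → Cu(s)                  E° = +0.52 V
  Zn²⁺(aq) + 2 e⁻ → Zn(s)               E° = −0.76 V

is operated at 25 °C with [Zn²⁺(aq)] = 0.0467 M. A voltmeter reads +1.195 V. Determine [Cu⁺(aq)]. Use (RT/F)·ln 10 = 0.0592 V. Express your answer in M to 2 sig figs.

0.0079 M

With Cu⁺/Cu at the cathode and Zn²⁺/Zn at the anode, E°cell = +0.52 − (−0.76) = +1.28 V (n = 2).
Since E = E° − (0.0592/n)·log Q, log Q = n(E° − E)/0.0592 = 2.872.
Balancing electrons gives 2 Cu⁺(aq) + Zn(s) → 2 Cu(s) + Zn²⁺(aq); thus Q = [Zn²⁺(aq)] / [Cu⁺(aq)]^2.
Solving for the unknown gives log [Cu⁺(aq)] = −2.101, so [Cu⁺(aq)] ≈ 0.0079 M.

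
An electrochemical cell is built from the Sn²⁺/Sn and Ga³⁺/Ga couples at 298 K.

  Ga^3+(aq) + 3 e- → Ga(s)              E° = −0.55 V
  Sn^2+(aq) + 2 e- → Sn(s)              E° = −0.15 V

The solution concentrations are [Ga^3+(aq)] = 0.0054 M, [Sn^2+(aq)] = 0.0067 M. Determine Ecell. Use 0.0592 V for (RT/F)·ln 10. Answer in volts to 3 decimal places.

Sn²⁺/Sn is reduced (cathode, E° = −0.15 V) and Ga³⁺/Ga is oxidized (anode).
E°cell = −0.15 − (−0.55) = +0.40 V, with n = 6 electrons transferred.
The balanced reaction is 3 Sn^2+(aq) + 2 Ga(s) → 3 Sn(s) + 2 Ga^3+(aq), so Q = [Ga^3+(aq)]^2 / [Sn^2+(aq)]^3 = 97 and log Q = 1.987.
Applying E = E° − (RT ln10/nF)·log Q gives +0.40 − (0.0592/6)(1.987) = +0.380 V.

+0.380 V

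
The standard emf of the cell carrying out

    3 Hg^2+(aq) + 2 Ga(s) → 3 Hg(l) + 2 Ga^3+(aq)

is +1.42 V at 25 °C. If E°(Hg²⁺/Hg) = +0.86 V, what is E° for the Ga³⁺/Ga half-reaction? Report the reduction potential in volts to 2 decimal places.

In the reaction as written the Hg²⁺/Hg couple is reduced (cathode) and Ga³⁺/Ga is oxidized (anode), so E°cell = E°(Hg²⁺/Hg) − E°(Ga³⁺/Ga).
E°(Ga³⁺/Ga) = E°(cathode) − E°cell = +0.86 − (+1.42) = −0.56 V.

−0.56 V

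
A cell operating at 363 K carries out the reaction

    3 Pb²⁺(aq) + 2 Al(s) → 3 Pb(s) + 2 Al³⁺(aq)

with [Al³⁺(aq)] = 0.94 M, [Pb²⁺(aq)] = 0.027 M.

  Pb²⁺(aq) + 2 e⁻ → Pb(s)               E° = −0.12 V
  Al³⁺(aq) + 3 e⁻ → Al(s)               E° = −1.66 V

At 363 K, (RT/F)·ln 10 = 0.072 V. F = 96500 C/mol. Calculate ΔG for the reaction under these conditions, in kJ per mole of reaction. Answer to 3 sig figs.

−859 kJ/mol

The standard cell potential is −0.12 − (−1.66) = +1.54 V, with n = 6 electrons in the balanced equation.
Here Q = [Al³⁺(aq)]^2 / [Pb²⁺(aq)]^3 = 4.49×10^4 (log Q = 4.652), giving E = +1.54 − (0.072/6)·(4.652) = +1.4842 V.
ΔG = −nFE = −(6)(96500)(+1.4842) J/mol = −859 kJ/mol.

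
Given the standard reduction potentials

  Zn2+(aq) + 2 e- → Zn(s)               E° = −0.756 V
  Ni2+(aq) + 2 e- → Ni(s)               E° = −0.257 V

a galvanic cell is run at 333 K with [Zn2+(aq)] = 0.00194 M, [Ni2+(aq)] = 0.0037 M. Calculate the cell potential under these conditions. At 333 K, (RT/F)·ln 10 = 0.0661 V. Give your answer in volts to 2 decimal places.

+0.51 V

The Ni²⁺/Ni couple has the more positive E°, so it is the cathode; Zn²⁺/Zn is the anode.
E°cell = −0.257 − (−0.756) = +0.499 V, with n = 2 electrons transferred.
For the overall reaction Ni2+(aq) + Zn(s) → Ni(s) + Zn2+(aq), Q = [Zn2+(aq)] / [Ni2+(aq)] = 0.524, giving log Q = −0.280.
E = E° − (0.0661/n)·log Q = +0.499 − (0.0661/2)(−0.280) = +0.51 V.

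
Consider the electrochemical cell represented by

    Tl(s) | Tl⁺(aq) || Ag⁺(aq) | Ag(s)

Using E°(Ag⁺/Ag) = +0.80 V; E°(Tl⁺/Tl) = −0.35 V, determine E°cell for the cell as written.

+1.15 V

By convention the left-hand electrode in cell notation is the anode (oxidation) and the right-hand electrode is the cathode (reduction).
E°cell = E°(right) − E°(left) = +0.80 − (−0.35) = +1.15 V.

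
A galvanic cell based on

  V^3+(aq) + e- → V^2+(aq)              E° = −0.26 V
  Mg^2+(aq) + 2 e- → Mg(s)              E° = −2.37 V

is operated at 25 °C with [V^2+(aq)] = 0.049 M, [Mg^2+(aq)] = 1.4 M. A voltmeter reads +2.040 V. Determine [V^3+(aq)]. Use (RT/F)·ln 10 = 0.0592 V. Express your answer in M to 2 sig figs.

0.0038 M

With V³⁺/V²⁺ at the cathode and Mg²⁺/Mg at the anode, E°cell = −0.26 − (−2.37) = +2.11 V (n = 2).
From the Nernst equation, log Q = n(E° − E)/0.0592 = 2·(+2.11 − (+2.040))/0.0592 = 2.365.
Balancing electrons gives 2 V^3+(aq) + Mg(s) → 2 V^2+(aq) + Mg^2+(aq); thus Q = ([V^2+(aq)]^2·[Mg^2+(aq)]) / [V^3+(aq)]^2.
Solving for the unknown gives log [V^3+(aq)] = −2.419, so [V^3+(aq)] ≈ 0.0038 M.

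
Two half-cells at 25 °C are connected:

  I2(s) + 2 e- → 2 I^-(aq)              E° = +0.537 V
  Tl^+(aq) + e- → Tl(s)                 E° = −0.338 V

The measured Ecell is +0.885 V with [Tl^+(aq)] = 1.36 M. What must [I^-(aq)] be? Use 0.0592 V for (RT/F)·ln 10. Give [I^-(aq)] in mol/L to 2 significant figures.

I₂/I⁻ is the cathode (higher E°); E°cell = +0.537 − (−0.338) = +0.875 V with n = 2.
Since E = E° − (0.0592/n)·log Q, log Q = n(E° − E)/0.0592 = −0.338.
Balancing electrons gives I2(s) + 2 Tl(s) → 2 I^-(aq) + 2 Tl^+(aq); thus Q = [I^-(aq)]^2·[Tl^+(aq)]^2.
Solving for the unknown gives log [I^-(aq)] = −0.303, so [I^-(aq)] ≈ 0.50 M.

0.50 M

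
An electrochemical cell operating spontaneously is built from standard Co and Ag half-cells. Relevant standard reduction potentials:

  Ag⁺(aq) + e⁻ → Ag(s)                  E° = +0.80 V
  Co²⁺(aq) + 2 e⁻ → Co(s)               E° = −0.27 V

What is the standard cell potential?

The Ag⁺/Ag couple has the higher E°, so Ag ion is reduced (cathode) and Co is oxidized (anode).
E°cell = E°(cathode) − E°(anode) = +0.80 − (−0.27) = +1.07 V.

+1.07 V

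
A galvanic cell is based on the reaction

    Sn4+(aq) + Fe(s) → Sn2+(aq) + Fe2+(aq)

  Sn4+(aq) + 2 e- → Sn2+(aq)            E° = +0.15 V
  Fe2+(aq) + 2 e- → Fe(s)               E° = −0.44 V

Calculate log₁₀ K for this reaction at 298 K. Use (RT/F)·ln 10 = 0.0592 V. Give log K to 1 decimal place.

log K = 19.9

The Sn⁴⁺/Sn²⁺ couple is reduced (cathode); E°cell = +0.15 − (−0.44) = +0.59 V with n = 2.
At equilibrium E = 0, so log K = nE°cell / 0.0592 = (2)(+0.59) / 0.0592 = 19.9.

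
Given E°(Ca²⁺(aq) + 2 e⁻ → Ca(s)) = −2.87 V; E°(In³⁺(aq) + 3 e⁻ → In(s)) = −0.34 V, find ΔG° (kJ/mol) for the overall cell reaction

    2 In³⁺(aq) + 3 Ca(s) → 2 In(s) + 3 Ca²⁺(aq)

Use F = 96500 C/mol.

−1465 kJ/mol

In the reaction as written In³⁺(aq) is reduced, so the In³⁺/In couple is the cathode and Ca²⁺/Ca is the anode.
E°cell = −0.34 − (−2.87) = +2.53 V; balancing electrons gives n = 6.
ΔG° = −nFE°cell = −(6)(96500)(+2.53) J/mol = −1465 kJ/mol.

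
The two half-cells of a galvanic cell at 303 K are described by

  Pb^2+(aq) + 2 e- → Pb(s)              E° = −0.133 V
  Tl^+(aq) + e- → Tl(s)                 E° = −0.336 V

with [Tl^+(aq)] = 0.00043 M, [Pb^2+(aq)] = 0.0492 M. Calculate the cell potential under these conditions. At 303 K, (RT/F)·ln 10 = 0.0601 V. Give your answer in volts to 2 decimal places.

+0.37 V

Since E°(Pb²⁺/Pb) > E°(Tl⁺/Tl), Pb²⁺/Pb serves as the cathode.
E°cell = E°cat − E°an = −0.133 − (−0.336) = +0.203 V; n = 2.
Balancing gives Pb^2+(aq) + 2 Tl(s) → Pb(s) + 2 Tl^+(aq); hence Q = [Tl^+(aq)]^2 / [Pb^2+(aq)] = 3.76×10^−6 (log Q = −5.425).
E = E° − (0.0601/n)·log Q = +0.203 − (0.0601/2)(−5.425) = +0.37 V.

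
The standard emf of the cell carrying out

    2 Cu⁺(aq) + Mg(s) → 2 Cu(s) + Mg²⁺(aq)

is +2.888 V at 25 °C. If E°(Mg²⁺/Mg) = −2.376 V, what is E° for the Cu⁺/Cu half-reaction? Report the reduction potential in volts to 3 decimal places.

In the reaction as written the Cu⁺/Cu couple is reduced (cathode) and Mg²⁺/Mg is oxidized (anode), so E°cell = E°(Cu⁺/Cu) − E°(Mg²⁺/Mg).
E°(Cu⁺/Cu) = E°cell + E°(anode) = +2.888 + (−2.376) = +0.512 V.

+0.512 V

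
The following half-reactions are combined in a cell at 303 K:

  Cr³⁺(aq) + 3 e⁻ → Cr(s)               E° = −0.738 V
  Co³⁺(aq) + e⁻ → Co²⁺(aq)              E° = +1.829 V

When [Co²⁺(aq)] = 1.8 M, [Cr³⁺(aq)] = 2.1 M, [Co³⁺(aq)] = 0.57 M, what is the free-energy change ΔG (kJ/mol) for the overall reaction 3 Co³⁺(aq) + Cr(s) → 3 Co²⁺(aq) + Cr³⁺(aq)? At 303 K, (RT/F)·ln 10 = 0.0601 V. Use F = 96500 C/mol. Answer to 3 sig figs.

−733 kJ/mol

The standard cell potential is +1.829 − (−0.738) = +2.567 V, with n = 3 electrons in the balanced equation.
The reaction quotient is ([Co²⁺(aq)]^3·[Cr³⁺(aq)]) / [Co³⁺(aq)]^3 = 66.1; by Nernst, E = +2.567 − (0.0601/3)(1.820) = +2.5305 V.
ΔG = −nFE = −(3)(96500)(+2.5305) J/mol = −733 kJ/mol.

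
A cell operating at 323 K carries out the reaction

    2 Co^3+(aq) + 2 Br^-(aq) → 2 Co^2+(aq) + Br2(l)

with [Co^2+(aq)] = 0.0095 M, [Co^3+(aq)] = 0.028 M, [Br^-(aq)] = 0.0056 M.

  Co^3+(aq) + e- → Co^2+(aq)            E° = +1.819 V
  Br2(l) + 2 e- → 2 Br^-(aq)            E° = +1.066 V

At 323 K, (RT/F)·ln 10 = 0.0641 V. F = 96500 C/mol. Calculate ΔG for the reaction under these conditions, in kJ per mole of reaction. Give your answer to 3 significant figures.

The standard cell potential is +1.819 − (+1.066) = +0.753 V, with n = 2 electrons in the balanced equation.
The reaction quotient is [Co^2+(aq)]^2 / ([Co^3+(aq)]^2·[Br^-(aq)]^2) = 3.67×10^3; by Nernst, E = +0.753 − (0.0641/2)(3.565) = +0.6387 V.
Then ΔG = −nFE = −2 × 96500 × +0.6387 J/mol = −123 kJ/mol.

−123 kJ/mol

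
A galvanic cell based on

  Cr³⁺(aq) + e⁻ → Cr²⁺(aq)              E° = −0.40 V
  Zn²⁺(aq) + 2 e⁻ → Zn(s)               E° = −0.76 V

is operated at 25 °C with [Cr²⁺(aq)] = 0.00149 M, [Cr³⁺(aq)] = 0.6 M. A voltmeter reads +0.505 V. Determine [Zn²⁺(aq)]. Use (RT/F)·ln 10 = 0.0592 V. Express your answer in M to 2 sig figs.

Cr³⁺/Cr²⁺ is the cathode (higher E°); E°cell = −0.40 − (−0.76) = +0.36 V with n = 2.
From the Nernst equation, log Q = n(E° − E)/0.0592 = 2·(+0.36 − (+0.505))/0.0592 = −4.899.
Balancing electrons gives 2 Cr³⁺(aq) + Zn(s) → 2 Cr²⁺(aq) + Zn²⁺(aq); thus Q = ([Cr²⁺(aq)]^2·[Zn²⁺(aq)]) / [Cr³⁺(aq)]^2.
Substituting the known concentrations and solving, log [Zn²⁺(aq)] = 0.311 and [Zn²⁺(aq)] = 2.0 M.

2.0 M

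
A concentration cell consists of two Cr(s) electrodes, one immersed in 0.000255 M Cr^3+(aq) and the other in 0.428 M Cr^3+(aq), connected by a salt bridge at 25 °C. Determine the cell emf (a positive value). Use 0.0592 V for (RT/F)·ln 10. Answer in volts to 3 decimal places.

0.064 V

For a concentration cell E°cell = 0, since both electrodes use the same couple.
The compartment with the higher Cr^3+(aq) concentration (0.428 M) acts as the cathode; ions are reduced there and produced at the dilute (0.000255 M) anode.
With n = 3, Ecell = −(0.0592/3)·log([dilute]/[conc]) = −(0.0592/3)·log(0.000255/0.428) = +0.064 V.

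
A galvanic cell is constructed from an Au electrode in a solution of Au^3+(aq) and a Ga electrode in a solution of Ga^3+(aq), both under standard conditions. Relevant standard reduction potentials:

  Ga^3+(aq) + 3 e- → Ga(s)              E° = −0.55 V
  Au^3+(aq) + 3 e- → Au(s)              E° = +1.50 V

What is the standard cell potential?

+2.05 V

Of the two couples in this cell, the one with the more positive reduction potential is reduced at the cathode: here that is Au³⁺/Au (+1.50 V); Ga³⁺/Ga (−0.55 V) is the anode.
E°cell = E°(cathode) − E°(anode) = +1.50 − (−0.55) = +2.05 V.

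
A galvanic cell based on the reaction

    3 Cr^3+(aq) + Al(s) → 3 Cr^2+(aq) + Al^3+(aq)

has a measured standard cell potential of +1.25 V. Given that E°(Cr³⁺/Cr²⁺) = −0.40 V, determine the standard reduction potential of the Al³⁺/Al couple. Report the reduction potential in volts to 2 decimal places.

In the reaction as written the Cr³⁺/Cr²⁺ couple is reduced (cathode) and Al³⁺/Al is oxidized (anode), so E°cell = E°(Cr³⁺/Cr²⁺) − E°(Al³⁺/Al).
E°(Al³⁺/Al) = E°(cathode) − E°cell = −0.40 − (+1.25) = −1.65 V.

−1.65 V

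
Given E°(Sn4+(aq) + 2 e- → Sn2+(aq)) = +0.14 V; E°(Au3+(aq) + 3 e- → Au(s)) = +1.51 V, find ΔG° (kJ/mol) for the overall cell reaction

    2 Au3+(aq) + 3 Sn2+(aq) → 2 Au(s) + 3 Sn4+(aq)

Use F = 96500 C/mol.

In the reaction as written Au3+(aq) is reduced, so the Au³⁺/Au couple is the cathode and Sn⁴⁺/Sn²⁺ is the anode.
E°cell = +1.51 − (+0.14) = +1.37 V; balancing electrons gives n = 6.
ΔG° = −nFE°cell = −(6)(96500)(+1.37) J/mol = −793 kJ/mol.

−793 kJ/mol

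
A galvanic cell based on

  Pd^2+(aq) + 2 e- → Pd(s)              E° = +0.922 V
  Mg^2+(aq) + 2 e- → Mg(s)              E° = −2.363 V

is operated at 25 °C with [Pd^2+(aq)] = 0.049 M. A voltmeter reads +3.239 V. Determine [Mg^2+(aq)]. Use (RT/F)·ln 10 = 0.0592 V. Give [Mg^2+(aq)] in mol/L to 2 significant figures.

Pd²⁺/Pd is the cathode (higher E°); E°cell = +0.922 − (−2.363) = +3.285 V with n = 2.
Since E = E° − (0.0592/n)·log Q, log Q = n(E° − E)/0.0592 = 1.554.
For Pd^2+(aq) + Mg(s) → Pd(s) + Mg^2+(aq), the reaction quotient is Q = [Mg^2+(aq)] / [Pd^2+(aq)].
Solving for the unknown gives log [Mg^2+(aq)] = 0.244, so [Mg^2+(aq)] ≈ 1.8 M.

1.8 M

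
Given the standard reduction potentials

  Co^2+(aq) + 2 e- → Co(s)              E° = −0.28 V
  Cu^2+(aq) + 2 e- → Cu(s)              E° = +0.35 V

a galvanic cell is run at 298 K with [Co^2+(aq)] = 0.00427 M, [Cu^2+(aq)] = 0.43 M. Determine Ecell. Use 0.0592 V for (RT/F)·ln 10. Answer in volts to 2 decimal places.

+0.69 V

Since E°(Cu²⁺/Cu) > E°(Co²⁺/Co), Cu²⁺/Cu serves as the cathode.
E°cell = +0.35 − (−0.28) = +0.63 V, with n = 2 electrons transferred.
Balancing gives Cu^2+(aq) + Co(s) → Cu(s) + Co^2+(aq); hence Q = [Co^2+(aq)] / [Cu^2+(aq)] = 0.00993 (log Q = −2.003).
Applying E = E° − (RT ln10/nF)·log Q gives +0.63 − (0.0592/2)(−2.003) = +0.69 V.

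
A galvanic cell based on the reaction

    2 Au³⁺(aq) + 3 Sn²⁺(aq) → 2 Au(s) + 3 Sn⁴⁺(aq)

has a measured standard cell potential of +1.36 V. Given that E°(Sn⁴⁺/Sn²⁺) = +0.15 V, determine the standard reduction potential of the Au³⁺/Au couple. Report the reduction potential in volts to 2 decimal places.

In the reaction as written the Au³⁺/Au couple is reduced (cathode) and Sn⁴⁺/Sn²⁺ is oxidized (anode), so E°cell = E°(Au³⁺/Au) − E°(Sn⁴⁺/Sn²⁺).
E°(Au³⁺/Au) = E°cell + E°(anode) = +1.36 + (+0.15) = +1.51 V.

+1.51 V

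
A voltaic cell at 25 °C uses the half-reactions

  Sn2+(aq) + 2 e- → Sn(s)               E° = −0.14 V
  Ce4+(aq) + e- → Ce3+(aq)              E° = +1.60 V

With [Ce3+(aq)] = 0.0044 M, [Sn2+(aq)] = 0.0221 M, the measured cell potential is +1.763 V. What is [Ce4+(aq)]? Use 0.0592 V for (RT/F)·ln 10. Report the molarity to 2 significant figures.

0.0016 M

With Ce⁴⁺/Ce³⁺ at the cathode and Sn²⁺/Sn at the anode, E°cell = +1.60 − (−0.14) = +1.74 V (n = 2).
Rearranging E = E° − (0.0592/n)·log Q gives log Q = 2(+1.74 − (+1.763))/0.0592 = −0.777.
Balancing electrons gives 2 Ce4+(aq) + Sn(s) → 2 Ce3+(aq) + Sn2+(aq); thus Q = ([Ce3+(aq)]^2·[Sn2+(aq)]) / [Ce4+(aq)]^2.
Isolating [Ce4+(aq)] in Q = 10^{−0.777} yields log [Ce4+(aq)] = −2.796, i.e. 0.0016 M.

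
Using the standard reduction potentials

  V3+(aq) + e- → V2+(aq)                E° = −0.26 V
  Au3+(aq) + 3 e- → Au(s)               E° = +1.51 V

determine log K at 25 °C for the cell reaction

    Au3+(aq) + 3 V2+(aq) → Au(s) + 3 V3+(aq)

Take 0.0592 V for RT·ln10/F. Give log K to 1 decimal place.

The Au³⁺/Au couple is reduced (cathode); E°cell = +1.51 − (−0.26) = +1.77 V with n = 3.
At equilibrium E = 0, so log K = nE°cell / 0.0592 = (3)(+1.77) / 0.0592 = 89.7.

log K = 89.7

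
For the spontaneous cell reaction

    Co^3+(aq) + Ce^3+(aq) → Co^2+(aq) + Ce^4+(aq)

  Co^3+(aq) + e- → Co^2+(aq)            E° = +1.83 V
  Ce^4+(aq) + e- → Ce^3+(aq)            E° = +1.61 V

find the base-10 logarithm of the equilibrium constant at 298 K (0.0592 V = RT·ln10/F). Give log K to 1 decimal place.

log K = 3.7

The Co³⁺/Co²⁺ couple is reduced (cathode); E°cell = +1.83 − (+1.61) = +0.22 V with n = 1.
At equilibrium E = 0, so log K = nE°cell / 0.0592 = (1)(+0.22) / 0.0592 = 3.7.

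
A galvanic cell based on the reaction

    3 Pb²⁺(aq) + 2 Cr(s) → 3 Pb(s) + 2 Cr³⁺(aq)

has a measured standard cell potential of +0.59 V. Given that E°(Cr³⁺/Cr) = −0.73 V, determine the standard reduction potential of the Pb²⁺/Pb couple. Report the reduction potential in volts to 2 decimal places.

−0.14 V

In the reaction as written the Pb²⁺/Pb couple is reduced (cathode) and Cr³⁺/Cr is oxidized (anode), so E°cell = E°(Pb²⁺/Pb) − E°(Cr³⁺/Cr).
E°(Pb²⁺/Pb) = E°cell + E°(anode) = +0.59 + (−0.73) = −0.14 V.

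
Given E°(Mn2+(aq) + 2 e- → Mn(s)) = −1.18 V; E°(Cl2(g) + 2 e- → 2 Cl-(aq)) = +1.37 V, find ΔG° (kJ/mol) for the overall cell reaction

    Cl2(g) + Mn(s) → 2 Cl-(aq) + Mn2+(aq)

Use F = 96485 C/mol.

In the reaction as written Cl2(g) is reduced, so the Cl₂/Cl⁻ couple is the cathode and Mn²⁺/Mn is the anode.
E°cell = +1.37 − (−1.18) = +2.55 V; balancing electrons gives n = 2.
ΔG° = −nFE°cell = −(2)(96485)(+2.55) J/mol = −492 kJ/mol.

−492 kJ/mol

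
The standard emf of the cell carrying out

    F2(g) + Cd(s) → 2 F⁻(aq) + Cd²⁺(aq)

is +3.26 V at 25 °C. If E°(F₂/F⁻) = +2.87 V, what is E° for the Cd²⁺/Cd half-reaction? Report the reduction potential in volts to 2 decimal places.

In the reaction as written the F₂/F⁻ couple is reduced (cathode) and Cd²⁺/Cd is oxidized (anode), so E°cell = E°(F₂/F⁻) − E°(Cd²⁺/Cd).
E°(Cd²⁺/Cd) = E°(cathode) − E°cell = +2.87 − (+3.26) = −0.39 V.

−0.39 V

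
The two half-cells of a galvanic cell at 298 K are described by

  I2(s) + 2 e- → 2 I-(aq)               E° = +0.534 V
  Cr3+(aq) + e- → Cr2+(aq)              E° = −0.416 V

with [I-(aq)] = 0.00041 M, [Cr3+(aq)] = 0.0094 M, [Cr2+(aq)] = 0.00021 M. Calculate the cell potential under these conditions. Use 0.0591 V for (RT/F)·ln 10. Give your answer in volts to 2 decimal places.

+1.05 V

The I₂/I⁻ couple has the more positive E°, so it is the cathode; Cr³⁺/Cr²⁺ is the anode.
The standard potential is +0.534 − (−0.416) = +0.950 V and the balanced reaction transfers n = 2 electrons.
Balancing gives I2(s) + 2 Cr2+(aq) → 2 I-(aq) + 2 Cr3+(aq); hence Q = ([I-(aq)]^2·[Cr3+(aq)]^2) / [Cr2+(aq)]^2 = 0.000337 (log Q = −3.473).
Applying E = E° − (RT ln10/nF)·log Q gives +0.950 − (0.0591/2)(−3.473) = +1.05 V.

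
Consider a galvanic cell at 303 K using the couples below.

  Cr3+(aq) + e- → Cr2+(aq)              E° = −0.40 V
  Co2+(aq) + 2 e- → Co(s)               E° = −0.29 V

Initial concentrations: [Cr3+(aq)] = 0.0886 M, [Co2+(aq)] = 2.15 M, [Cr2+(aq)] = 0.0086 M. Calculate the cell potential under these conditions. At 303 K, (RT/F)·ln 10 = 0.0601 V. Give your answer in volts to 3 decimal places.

Co²⁺/Co is reduced (cathode, E° = −0.29 V) and Cr³⁺/Cr²⁺ is oxidized (anode).
E°cell = E°cat − E°an = −0.29 − (−0.40) = +0.11 V; n = 2.
The balanced reaction is Co2+(aq) + 2 Cr2+(aq) → Co(s) + 2 Cr3+(aq), so Q = [Cr3+(aq)]^2 / ([Co2+(aq)]·[Cr2+(aq)]^2) = 49.4 and log Q = 1.693.
Applying E = E° − (RT ln10/nF)·log Q gives +0.11 − (0.0601/2)(1.693) = +0.059 V.

+0.059 V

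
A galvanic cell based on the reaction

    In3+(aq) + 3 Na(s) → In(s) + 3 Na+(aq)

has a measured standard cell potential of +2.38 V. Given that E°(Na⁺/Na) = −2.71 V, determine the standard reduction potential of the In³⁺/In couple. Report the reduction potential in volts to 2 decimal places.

In the reaction as written the In³⁺/In couple is reduced (cathode) and Na⁺/Na is oxidized (anode), so E°cell = E°(In³⁺/In) − E°(Na⁺/Na).
E°(In³⁺/In) = E°cell + E°(anode) = +2.38 + (−2.71) = −0.33 V.

−0.33 V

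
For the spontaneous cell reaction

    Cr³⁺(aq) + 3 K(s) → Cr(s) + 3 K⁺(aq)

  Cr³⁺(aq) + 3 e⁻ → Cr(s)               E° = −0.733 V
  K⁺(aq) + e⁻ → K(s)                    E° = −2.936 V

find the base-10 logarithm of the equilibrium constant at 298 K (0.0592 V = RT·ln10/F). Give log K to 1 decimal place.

log K = 111.6

The Cr³⁺/Cr couple is reduced (cathode); E°cell = −0.733 − (−2.936) = +2.203 V with n = 3.
At equilibrium E = 0, so log K = nE°cell / 0.0592 = (3)(+2.203) / 0.0592 = 111.6.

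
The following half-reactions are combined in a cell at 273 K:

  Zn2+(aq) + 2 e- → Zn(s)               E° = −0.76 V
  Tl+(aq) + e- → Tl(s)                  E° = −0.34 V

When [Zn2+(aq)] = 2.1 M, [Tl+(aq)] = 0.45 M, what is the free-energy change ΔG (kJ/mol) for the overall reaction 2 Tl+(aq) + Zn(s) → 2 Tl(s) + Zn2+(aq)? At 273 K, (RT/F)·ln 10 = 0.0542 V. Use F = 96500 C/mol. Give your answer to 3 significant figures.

The standard cell potential is −0.34 − (−0.76) = +0.42 V, with n = 2 electrons in the balanced equation.
The reaction quotient is [Zn2+(aq)] / [Tl+(aq)]^2 = 10.4; by Nernst, E = +0.42 − (0.0542/2)(1.016) = +0.3925 V.
ΔG = −nFE = −(2)(96500)(+0.3925) J/mol = −75.8 kJ/mol.

−75.8 kJ/mol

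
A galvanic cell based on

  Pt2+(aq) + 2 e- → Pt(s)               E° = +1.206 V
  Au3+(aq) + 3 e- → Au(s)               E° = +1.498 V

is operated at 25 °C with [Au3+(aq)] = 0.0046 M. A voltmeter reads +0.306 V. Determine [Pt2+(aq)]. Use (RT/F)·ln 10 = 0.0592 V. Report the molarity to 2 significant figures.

0.0093 M

The Au³⁺/Au couple has the larger reduction potential, so it is the cathode: E°cell = +1.498 − (+1.206) = +0.292 V and n = 6.
Since E = E° − (0.0592/n)·log Q, log Q = n(E° − E)/0.0592 = −1.419.
The balanced reaction is 2 Au3+(aq) + 3 Pt(s) → 2 Au(s) + 3 Pt2+(aq), so Q = [Pt2+(aq)]^3 / [Au3+(aq)]^2.
Isolating [Pt2+(aq)] in Q = 10^{−1.419} yields log [Pt2+(aq)] = −2.031, i.e. 0.0093 M.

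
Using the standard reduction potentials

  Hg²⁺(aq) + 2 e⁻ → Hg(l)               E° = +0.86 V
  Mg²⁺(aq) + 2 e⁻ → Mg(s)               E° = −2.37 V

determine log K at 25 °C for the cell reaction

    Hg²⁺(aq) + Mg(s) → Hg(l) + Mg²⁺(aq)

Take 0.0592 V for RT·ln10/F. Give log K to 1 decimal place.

The Hg²⁺/Hg couple is reduced (cathode); E°cell = +0.86 − (−2.37) = +3.23 V with n = 2.
At equilibrium E = 0, so log K = nE°cell / 0.0592 = (2)(+3.23) / 0.0592 = 109.1.

log K = 109.1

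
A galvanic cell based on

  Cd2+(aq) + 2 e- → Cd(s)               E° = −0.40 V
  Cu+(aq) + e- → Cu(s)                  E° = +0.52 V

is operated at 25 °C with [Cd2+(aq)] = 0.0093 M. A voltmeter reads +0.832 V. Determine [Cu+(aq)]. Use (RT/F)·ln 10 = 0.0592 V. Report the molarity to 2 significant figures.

Cu⁺/Cu is the cathode (higher E°); E°cell = +0.52 − (−0.40) = +0.92 V with n = 2.
Since E = E° − (0.0592/n)·log Q, log Q = n(E° − E)/0.0592 = 2.973.
The balanced reaction is 2 Cu+(aq) + Cd(s) → 2 Cu(s) + Cd2+(aq), so Q = [Cd2+(aq)] / [Cu+(aq)]^2.
Substituting the known concentrations and solving, log [Cu+(aq)] = −2.502 and [Cu+(aq)] = 0.0031 M.

0.0031 M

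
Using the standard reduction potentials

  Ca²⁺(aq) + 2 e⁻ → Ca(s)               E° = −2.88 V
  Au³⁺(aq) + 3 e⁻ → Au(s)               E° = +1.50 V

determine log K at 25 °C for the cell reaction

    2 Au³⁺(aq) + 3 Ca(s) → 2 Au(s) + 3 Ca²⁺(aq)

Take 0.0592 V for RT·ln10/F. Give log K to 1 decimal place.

The Au³⁺/Au couple is reduced (cathode); E°cell = +1.50 − (−2.88) = +4.38 V with n = 6.
At equilibrium E = 0, so log K = nE°cell / 0.0592 = (6)(+4.38) / 0.0592 = 443.9.

log K = 443.9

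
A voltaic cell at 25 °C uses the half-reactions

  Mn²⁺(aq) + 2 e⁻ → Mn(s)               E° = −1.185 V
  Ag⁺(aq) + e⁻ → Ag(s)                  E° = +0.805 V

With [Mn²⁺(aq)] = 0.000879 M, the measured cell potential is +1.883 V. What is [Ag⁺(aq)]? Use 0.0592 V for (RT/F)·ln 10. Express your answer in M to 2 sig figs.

0.00046 M

With Ag⁺/Ag at the cathode and Mn²⁺/Mn at the anode, E°cell = +0.805 − (−1.185) = +1.990 V (n = 2).
Rearranging E = E° − (0.0592/n)·log Q gives log Q = 2(+1.990 − (+1.883))/0.0592 = 3.615.
Balancing electrons gives 2 Ag⁺(aq) + Mn(s) → 2 Ag(s) + Mn²⁺(aq); thus Q = [Mn²⁺(aq)] / [Ag⁺(aq)]^2.
Substituting the known concentrations and solving, log [Ag⁺(aq)] = −3.336 and [Ag⁺(aq)] = 0.00046 M.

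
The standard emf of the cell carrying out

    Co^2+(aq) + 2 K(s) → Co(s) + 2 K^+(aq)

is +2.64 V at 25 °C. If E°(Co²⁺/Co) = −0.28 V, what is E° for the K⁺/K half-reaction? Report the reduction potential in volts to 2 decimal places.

In the reaction as written the Co²⁺/Co couple is reduced (cathode) and K⁺/K is oxidized (anode), so E°cell = E°(Co²⁺/Co) − E°(K⁺/K).
E°(K⁺/K) = E°(cathode) − E°cell = −0.28 − (+2.64) = −2.92 V.

−2.92 V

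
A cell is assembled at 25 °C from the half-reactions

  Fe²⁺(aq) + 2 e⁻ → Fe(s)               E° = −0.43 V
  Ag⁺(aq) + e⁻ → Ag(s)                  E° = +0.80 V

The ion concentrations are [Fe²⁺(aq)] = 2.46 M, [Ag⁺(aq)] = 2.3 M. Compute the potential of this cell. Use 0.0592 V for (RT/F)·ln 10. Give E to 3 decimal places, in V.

Ag⁺/Ag is reduced (cathode, E° = +0.80 V) and Fe²⁺/Fe is oxidized (anode).
The standard potential is +0.80 − (−0.43) = +1.23 V and the balanced reaction transfers n = 2 electrons.
Balancing gives 2 Ag⁺(aq) + Fe(s) → 2 Ag(s) + Fe²⁺(aq); hence Q = [Fe²⁺(aq)] / [Ag⁺(aq)]^2 = 0.465 (log Q = −0.333).
Applying E = E° − (RT ln10/nF)·log Q gives +1.23 − (0.0592/2)(−0.333) = +1.240 V.

+1.240 V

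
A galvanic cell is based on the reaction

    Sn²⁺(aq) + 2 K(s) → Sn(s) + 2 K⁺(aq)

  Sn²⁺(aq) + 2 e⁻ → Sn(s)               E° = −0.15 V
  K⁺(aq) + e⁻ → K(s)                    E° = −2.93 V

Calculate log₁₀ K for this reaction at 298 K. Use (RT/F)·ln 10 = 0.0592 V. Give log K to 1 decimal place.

log K = 93.9

The Sn²⁺/Sn couple is reduced (cathode); E°cell = −0.15 − (−2.93) = +2.78 V with n = 2.
At equilibrium E = 0, so log K = nE°cell / 0.0592 = (2)(+2.78) / 0.0592 = 93.9.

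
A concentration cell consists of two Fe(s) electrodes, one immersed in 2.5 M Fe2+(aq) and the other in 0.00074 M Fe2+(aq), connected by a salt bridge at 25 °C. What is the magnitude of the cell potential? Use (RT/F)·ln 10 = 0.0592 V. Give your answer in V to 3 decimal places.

For a concentration cell E°cell = 0, since both electrodes use the same couple.
The compartment with the higher Fe2+(aq) concentration (2.5 M) acts as the cathode; ions are reduced there and produced at the dilute (0.00074 M) anode.
With n = 2, Ecell = −(0.0592/2)·log([dilute]/[conc]) = −(0.0592/2)·log(0.00074/2.5) = +0.104 V.

0.104 V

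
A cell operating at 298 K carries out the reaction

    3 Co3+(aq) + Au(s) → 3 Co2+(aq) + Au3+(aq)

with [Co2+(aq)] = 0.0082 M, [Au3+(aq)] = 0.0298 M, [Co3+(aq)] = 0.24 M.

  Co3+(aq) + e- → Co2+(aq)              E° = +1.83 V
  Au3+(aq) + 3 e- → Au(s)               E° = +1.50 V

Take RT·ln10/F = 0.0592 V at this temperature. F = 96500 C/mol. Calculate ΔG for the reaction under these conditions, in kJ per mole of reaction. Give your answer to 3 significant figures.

With Co³⁺/Co²⁺ reduced at the cathode, E°cell = +1.83 − (+1.50) = +0.33 V and n = 3.
Here Q = ([Co2+(aq)]^3·[Au3+(aq)]) / [Co3+(aq)]^3 = 1.19×10^−6 (log Q = −5.925), giving E = +0.33 − (0.0592/3)·(−5.925) = +0.4469 V.
ΔG = −nFE = −(3)(96500)(+0.4469) J/mol = −129 kJ/mol.

−129 kJ/mol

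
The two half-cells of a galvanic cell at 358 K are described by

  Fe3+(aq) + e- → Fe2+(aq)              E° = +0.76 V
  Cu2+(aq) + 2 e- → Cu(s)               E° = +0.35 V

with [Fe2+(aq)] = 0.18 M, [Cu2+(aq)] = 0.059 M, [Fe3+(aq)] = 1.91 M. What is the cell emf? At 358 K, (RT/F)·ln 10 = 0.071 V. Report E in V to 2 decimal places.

The Fe³⁺/Fe²⁺ couple has the more positive E°, so it is the cathode; Cu²⁺/Cu is the anode.
E°cell = +0.76 − (+0.35) = +0.41 V, with n = 2 electrons transferred.
For the overall reaction 2 Fe3+(aq) + Cu(s) → 2 Fe2+(aq) + Cu2+(aq), Q = ([Fe2+(aq)]^2·[Cu2+(aq)]) / [Fe3+(aq)]^2 = 0.000524, giving log Q = −3.281.
By the Nernst equation, E = +0.41 − (0.071/2)·(−3.281) = +0.53 V.

+0.53 V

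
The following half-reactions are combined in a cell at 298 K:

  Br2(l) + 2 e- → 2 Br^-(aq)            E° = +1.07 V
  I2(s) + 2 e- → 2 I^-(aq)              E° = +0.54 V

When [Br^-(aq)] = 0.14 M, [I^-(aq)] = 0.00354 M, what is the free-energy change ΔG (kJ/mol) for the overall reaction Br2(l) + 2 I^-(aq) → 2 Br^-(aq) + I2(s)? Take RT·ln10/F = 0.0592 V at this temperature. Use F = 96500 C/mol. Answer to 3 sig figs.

With Br₂/Br⁻ reduced at the cathode, E°cell = +1.07 − (+0.54) = +0.53 V and n = 2.
Here Q = [Br^-(aq)]^2 / [I^-(aq)]^2 = 1.56×10^3 (log Q = 3.194), giving E = +0.53 − (0.0592/2)·(3.194) = +0.4355 V.
Finally ΔG = −nFE = −(2)(96500 C/mol)(+0.4355 V) = −84.1 kJ/mol.

−84.1 kJ/mol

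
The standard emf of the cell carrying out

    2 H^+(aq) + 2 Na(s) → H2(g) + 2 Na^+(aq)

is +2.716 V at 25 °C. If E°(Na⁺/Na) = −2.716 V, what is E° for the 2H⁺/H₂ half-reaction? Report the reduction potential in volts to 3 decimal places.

+0.000 V

In the reaction as written the 2H⁺/H₂ couple is reduced (cathode) and Na⁺/Na is oxidized (anode), so E°cell = E°(2H⁺/H₂) − E°(Na⁺/Na).
E°(2H⁺/H₂) = E°cell + E°(anode) = +2.716 + (−2.716) = +0.000 V.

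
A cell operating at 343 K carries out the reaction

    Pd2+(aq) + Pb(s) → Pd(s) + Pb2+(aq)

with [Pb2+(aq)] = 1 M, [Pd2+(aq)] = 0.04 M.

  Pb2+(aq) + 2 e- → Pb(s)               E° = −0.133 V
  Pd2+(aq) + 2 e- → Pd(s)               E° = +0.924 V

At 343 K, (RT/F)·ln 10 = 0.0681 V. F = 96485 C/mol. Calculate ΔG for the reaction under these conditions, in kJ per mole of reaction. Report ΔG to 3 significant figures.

−195 kJ/mol

The standard cell potential is +0.924 − (−0.133) = +1.057 V, with n = 2 electrons in the balanced equation.
The reaction quotient is [Pb2+(aq)] / [Pd2+(aq)] = 25; by Nernst, E = +1.057 − (0.0681/2)(1.398) = +1.0094 V.
Finally ΔG = −nFE = −(2)(96485 C/mol)(+1.0094 V) = −195 kJ/mol.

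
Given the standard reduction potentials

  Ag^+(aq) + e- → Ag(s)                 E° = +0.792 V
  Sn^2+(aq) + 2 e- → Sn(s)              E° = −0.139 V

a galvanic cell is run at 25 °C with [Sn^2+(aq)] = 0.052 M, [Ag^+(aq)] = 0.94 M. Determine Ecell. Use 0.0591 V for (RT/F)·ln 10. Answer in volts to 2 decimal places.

Ag⁺/Ag is reduced (cathode, E° = +0.792 V) and Sn²⁺/Sn is oxidized (anode).
The standard potential is +0.792 − (−0.139) = +0.931 V and the balanced reaction transfers n = 2 electrons.
The balanced reaction is 2 Ag^+(aq) + Sn(s) → 2 Ag(s) + Sn^2+(aq), so Q = [Sn^2+(aq)] / [Ag^+(aq)]^2 = 0.0589 and log Q = −1.230.
E = E° − (0.0591/n)·log Q = +0.931 − (0.0591/2)(−1.230) = +0.97 V.

+0.97 V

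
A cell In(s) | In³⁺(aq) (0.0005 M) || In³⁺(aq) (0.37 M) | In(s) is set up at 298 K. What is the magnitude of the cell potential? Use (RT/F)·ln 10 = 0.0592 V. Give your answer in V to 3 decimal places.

0.057 V

For a concentration cell E°cell = 0, since both electrodes use the same couple.
The compartment with the higher In³⁺(aq) concentration (0.37 M) acts as the cathode; ions are reduced there and produced at the dilute (0.0005 M) anode.
With n = 3, Ecell = −(0.0592/3)·log([dilute]/[conc]) = −(0.0592/3)·log(0.0005/0.37) = +0.057 V.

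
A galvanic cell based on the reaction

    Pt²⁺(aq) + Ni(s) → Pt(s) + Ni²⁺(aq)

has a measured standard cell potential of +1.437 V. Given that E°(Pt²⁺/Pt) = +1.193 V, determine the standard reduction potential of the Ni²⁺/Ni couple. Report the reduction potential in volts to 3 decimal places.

−0.244 V

In the reaction as written the Pt²⁺/Pt couple is reduced (cathode) and Ni²⁺/Ni is oxidized (anode), so E°cell = E°(Pt²⁺/Pt) − E°(Ni²⁺/Ni).
E°(Ni²⁺/Ni) = E°(cathode) − E°cell = +1.193 − (+1.437) = −0.244 V.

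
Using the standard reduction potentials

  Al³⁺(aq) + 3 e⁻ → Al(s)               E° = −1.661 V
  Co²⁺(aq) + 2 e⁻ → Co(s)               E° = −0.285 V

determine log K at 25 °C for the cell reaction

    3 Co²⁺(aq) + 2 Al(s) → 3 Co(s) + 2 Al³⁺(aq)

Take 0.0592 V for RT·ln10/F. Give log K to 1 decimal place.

log K = 139.5

The Co²⁺/Co couple is reduced (cathode); E°cell = −0.285 − (−1.661) = +1.376 V with n = 6.
At equilibrium E = 0, so log K = nE°cell / 0.0592 = (6)(+1.376) / 0.0592 = 139.5.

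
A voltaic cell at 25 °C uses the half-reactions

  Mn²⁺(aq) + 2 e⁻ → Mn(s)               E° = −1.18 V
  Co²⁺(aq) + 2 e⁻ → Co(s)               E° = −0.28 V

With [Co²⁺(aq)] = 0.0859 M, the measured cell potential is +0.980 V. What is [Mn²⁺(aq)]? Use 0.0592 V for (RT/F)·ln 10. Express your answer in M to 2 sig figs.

0.00017 M

Co²⁺/Co is the cathode (higher E°); E°cell = −0.28 − (−1.18) = +0.90 V with n = 2.
From the Nernst equation, log Q = n(E° − E)/0.0592 = 2·(+0.90 − (+0.980))/0.0592 = −2.703.
Balancing electrons gives Co²⁺(aq) + Mn(s) → Co(s) + Mn²⁺(aq); thus Q = [Mn²⁺(aq)] / [Co²⁺(aq)].
Solving for the unknown gives log [Mn²⁺(aq)] = −3.769, so [Mn²⁺(aq)] ≈ 0.00017 M.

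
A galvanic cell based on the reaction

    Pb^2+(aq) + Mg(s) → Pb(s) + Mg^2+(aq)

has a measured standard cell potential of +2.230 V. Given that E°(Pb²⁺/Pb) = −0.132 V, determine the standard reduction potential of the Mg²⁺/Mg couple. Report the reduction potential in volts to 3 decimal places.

−2.362 V

In the reaction as written the Pb²⁺/Pb couple is reduced (cathode) and Mg²⁺/Mg is oxidized (anode), so E°cell = E°(Pb²⁺/Pb) − E°(Mg²⁺/Mg).
E°(Mg²⁺/Mg) = E°(cathode) − E°cell = −0.132 − (+2.230) = −2.362 V.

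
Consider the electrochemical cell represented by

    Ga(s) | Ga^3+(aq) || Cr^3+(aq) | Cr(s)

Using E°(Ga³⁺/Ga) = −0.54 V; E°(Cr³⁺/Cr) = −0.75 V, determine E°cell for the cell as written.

−0.21 V

By convention the left-hand electrode in cell notation is the anode (oxidation) and the right-hand electrode is the cathode (reduction).
E°cell = E°(right) − E°(left) = −0.75 − (−0.54) = −0.21 V.
The negative sign shows that, as written, the cell would require an external voltage to drive the reaction.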